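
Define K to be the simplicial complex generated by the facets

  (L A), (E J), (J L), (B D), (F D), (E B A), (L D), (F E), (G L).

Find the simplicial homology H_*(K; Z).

H_0 = Z,  H_1 = Z^3,  H_2 = 0.

Fix the vertex order A < B < D < E < F < G < J < L and write every simplex with vertices in increasing order. Then dim K = 2 and the simplices of K are:

  0-simplices (8): A, B, D, E, F, G, J, L
  1-simplices (11): AB, AE, AL, BD, BE, DF, DL, EF, EJ, GL, JL
  2-simplices (1): ABE

Hence C_0 ≅ Z^8, C_1 ≅ Z^11, C_2 ≅ Z^1.

The boundary map ∂_1: C_1 → C_0 is given by ∂[p,q] = [q] − [p]. For instance
  ∂AL = L − A.
The resulting 8×11 matrix has rank 7, and its Smith normal form has invariant factors (1,1,1,1,1,1,1).

∂_2: C_2 → C_1 sends each 2-simplex [p,q,r] to [q,r] − [p,r] + [p,q]. For instance
  ∂ABE = BE − AE + AB.
The 11×1 boundary matrix has rank 1 and Smith normal form diag(1).

From H_k ≅ ker(∂_k) / im(∂_{k+1}) we obtain:

  H_0: rank C_0 − rank ∂_1 = 8 − 7 = 1, and the invariant factors of ∂_1 are all 1, so H_0 ≅ Z.
  H_1: rank ker ∂_1 − rank ∂_2 = (11 − 7) − 1 = 3, and the invariant factors of ∂_2 are all 1, so H_1 ≅ Z^3.
  H_2: rank ker ∂_2 − rank ∂_3 = (1 − 1) − 0 = 0, and there is no ∂_3, so H_2 ≅ 0.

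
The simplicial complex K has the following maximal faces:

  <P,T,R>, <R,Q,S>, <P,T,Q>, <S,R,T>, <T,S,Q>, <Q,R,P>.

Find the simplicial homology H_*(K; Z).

Order the vertices as P < Q < R < S < T. Listing each simplex with vertices in this order, K has dimension 2 with simplices:

  0-simplices (5): P, Q, R, S, T
  1-simplices (9): PQ, PR, PT, QR, QS, QT, RS, RT, ST
  2-simplices (6): PQR, PQT, PRT, QRS, QST, RST

Hence C_0 ≅ Z^5, C_1 ≅ Z^9, C_2 ≅ Z^6.

∂_1: C_1 → C_0 sends each edge [p,q] (with p < q) to q − p.
The resulting 5×9 matrix has rank 4, and its Smith normal form has invariant factors (1,1,1,1).

The boundary map ∂_2: C_2 → C_1 acts by ∂[p,q,r] = [q,r] − [p,r] + [p,q]. For instance
  ∂PRT = RT − PT + PR,
  ∂PQT = QT − PT + PQ.
This gives a 9×6 integer matrix of rank 5; reducing to Smith normal form yields diagonal entries (1,1,1,1,1).

Reading off H_k = ker ∂_k / im ∂_{k+1}:

  H_0: rank C_0 − rank ∂_1 = 5 − 4 = 1, and the invariant factors of ∂_1 are all 1, so H_0 ≅ Z.
  H_1: rank ker ∂_1 − rank ∂_2 = (9 − 4) − 5 = 0, and the invariant factors of ∂_2 are all 1, so H_1 ≅ 0.
  H_2: rank ker ∂_2 − rank ∂_3 = (6 − 5) − 0 = 1, and there is no ∂_3, so H_2 ≅ Z.

H_0 ≅ Z,  H_1 = 0,  H_2 ≅ Z.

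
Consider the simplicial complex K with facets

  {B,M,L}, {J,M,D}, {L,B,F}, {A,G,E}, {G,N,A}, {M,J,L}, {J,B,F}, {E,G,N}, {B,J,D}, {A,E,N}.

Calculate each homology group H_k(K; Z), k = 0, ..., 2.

We work with the vertex ordering A < B < D < E < F < G < J < L < M < N. The simplices of K, each written with vertices in increasing order, are:

  0-simplices (10): A, B, D, E, F, G, J, L, M, N
  1-simplices (18): AE, AG, AN, BD, BF, BJ, BL, BM, DJ, DM, EG, EN, FJ, FL, GN, JL, JM, LM
  2-simplices (10): AEG, AEN, AGN, BDJ, BFJ, BFL, BLM, DJM, EGN, JLM

so the chain groups are C_0 ≅ Z^10, C_1 ≅ Z^18, C_2 ≅ Z^10.

∂_1: C_1 → C_0 maps an edge to its endpoints' difference, ∂[p,q] = q − p. For instance
  ∂EN = N − E.
The resulting 10×18 matrix has rank 8, and its Smith normal form has invariant factors (1,1,1,1,1,1,1,1).

∂_2: C_2 → C_1 sends each 2-simplex [p,q,r] to [q,r] − [p,r] + [p,q]. For instance
  ∂EGN = GN − EN + EG,
  ∂AEN = EN − AN + AE.
The 18×10 boundary matrix has rank 9 and Smith normal form diag(1,1,1,1,1,1,1,1,1).

From H_k ≅ ker(∂_k) / im(∂_{k+1}) we obtain:

  H_0: rank C_0 − rank ∂_1 = 10 − 8 = 2, and the invariant factors of ∂_1 are all 1, so H_0 = Z^2.
  H_1: rank ker ∂_1 − rank ∂_2 = (18 − 8) − 9 = 1, and the invariant factors of ∂_2 are all 1, so H_1 = Z.
  H_2: rank ker ∂_2 − rank ∂_3 = (10 − 9) − 0 = 1, and there is no ∂_3, so H_2 = Z.

As a check, the Euler characteristic is 10 − 18 + 10 = 2, which agrees with 2 − 1 + 1 = 2.
(K is a triangulation of the disjoint union of the cylinder S^1 x I and the 2-sphere S^2.)

H_0 = Z^2,  H_1 = Z,  H_2 = Z.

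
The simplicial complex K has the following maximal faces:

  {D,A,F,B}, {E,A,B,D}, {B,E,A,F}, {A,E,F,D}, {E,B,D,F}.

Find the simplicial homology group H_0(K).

K has 5 vertices, 10 edges, 10 triangles, 5 3-simplices.
rank ∂_0 = 0, rank ∂_1 = 4 ⇒ b_0 = 5 − 0 − 4 = 1; all invariant factors of ∂_1 are 1 so no torsion. So H_0 ≅ Z.

H_0 ≅ Z.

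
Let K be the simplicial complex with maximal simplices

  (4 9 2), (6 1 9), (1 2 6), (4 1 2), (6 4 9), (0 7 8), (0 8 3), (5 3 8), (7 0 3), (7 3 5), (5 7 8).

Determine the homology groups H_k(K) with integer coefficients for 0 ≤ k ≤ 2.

H_0 ≅ Z^2,  H_1 ≅ Z,  H_2 ≅ Z.

K has 10 vertices, 19 edges, 11 triangles.
rank ∂_0 = 0, rank ∂_1 = 8 ⇒ b_0 = 10 − 0 − 8 = 2; all invariant factors of ∂_1 are 1 so no torsion. So H_0 = Z^2.
rank ∂_1 = 8, rank ∂_2 = 10 ⇒ b_1 = 19 − 8 − 10 = 1; all invariant factors of ∂_2 are 1 so no torsion. So H_1 = Z.
rank ∂_2 = 10, rank ∂_3 = 0 ⇒ b_2 = 11 − 10 − 0 = 1. So H_2 = Z.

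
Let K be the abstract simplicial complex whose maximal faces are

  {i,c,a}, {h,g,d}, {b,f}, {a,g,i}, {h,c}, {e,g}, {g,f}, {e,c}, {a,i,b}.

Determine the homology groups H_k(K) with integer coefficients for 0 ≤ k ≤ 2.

Fix the vertex order a < b < c < d < e < f < g < h < i and write every simplex with vertices in increasing order. Then dim K = 2 and the simplices of K are:

  0-simplices (9): a, b, c, d, e, f, g, h, i
  1-simplices (15): ab, ac, ag, ai, bf, bi, ce, ch, ci, dg, dh, eg, fg, gh, gi
  2-simplices (4): abi, aci, agi, dgh

Hence C_0 ≅ Z^9, C_1 ≅ Z^15, C_2 ≅ Z^4.

The boundary map ∂_1: C_1 → C_0 maps an edge to its endpoints' difference, ∂[p,q] = q − p. For instance
  ∂ac = c − a.
The resulting 9×15 matrix has rank 8, and its Smith normal form has invariant factors (1,1,1,1,1,1,1,1).

The boundary map ∂_2: C_2 → C_1 acts by ∂[p,q,r] = [q,r] − [p,r] + [p,q]. For instance
  ∂dgh = gh − dh + dg,
  ∂abi = bi − ai + ab.
This gives a 15×4 integer matrix of rank 4; reducing to Smith normal form yields diagonal entries (1,1,1,1).

From H_k ≅ ker(∂_k) / im(∂_{k+1}) we obtain:

  H_0: rank C_0 − rank ∂_1 = 9 − 8 = 1, and the invariant factors of ∂_1 are all 1, so H_0 ≅ Z.
  H_1: rank ker ∂_1 − rank ∂_2 = (15 − 8) − 4 = 3, and the invariant factors of ∂_2 are all 1, so H_1 ≅ Z^3.
  H_2: rank ker ∂_2 − rank ∂_3 = (4 − 4) − 0 = 0, and there is no ∂_3, so H_2 ≅ 0.

As a check, the Euler characteristic is 9 − 15 + 4 = -2, which agrees with 1 − 3 + 0 = -2.

H_0 ≅ Z,  H_1 ≅ Z^3,  H_2 = 0.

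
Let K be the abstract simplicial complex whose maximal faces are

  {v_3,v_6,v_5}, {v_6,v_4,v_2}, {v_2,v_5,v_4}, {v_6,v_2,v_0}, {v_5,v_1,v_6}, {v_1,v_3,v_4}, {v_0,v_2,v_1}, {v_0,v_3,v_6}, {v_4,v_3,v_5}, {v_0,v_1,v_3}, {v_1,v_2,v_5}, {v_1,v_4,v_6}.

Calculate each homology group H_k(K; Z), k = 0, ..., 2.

H_0 = Z,  H_1 = Z/2,  H_2 = 0.

We work with the vertex ordering v_0 < v_1 < v_2 < v_3 < v_4 < v_5 < v_6. The simplices of K, each written with vertices in increasing order, are:

  0-simplices (7): [v_0], [v_1], [v_2], [v_3], [v_4], [v_5], [v_6]
  1-simplices (18): (18 of them)
  2-simplices (12): (12 of them)

Hence C_0 ≅ Z^7, C_1 ≅ Z^18, C_2 ≅ Z^12.

The boundary map ∂_1: C_1 → C_0 is given by ∂[p,q] = [q] − [p]. For instance
  ∂[v_2,v_6] = [v_6] − [v_2].
The 7×18 boundary matrix has rank 6 and Smith normal form diag(1,1,1,1,1,1).

The boundary map ∂_2: C_2 → C_1 maps a triangle to the signed sum of its edges. For instance
  ∂[v_0,v_2,v_6] = [v_2,v_6] − [v_0,v_6] + [v_0,v_2],
  ∂[v_1,v_4,v_6] = [v_4,v_6] − [v_1,v_6] + [v_1,v_4].
As a 18×12 matrix over Z this has rank 12, with invariant factors (1,1,1,1,1,1,1,1,1,1,1,2).

From H_k ≅ ker(∂_k) / im(∂_{k+1}) we obtain:

  H_0: rank C_0 − rank ∂_1 = 7 − 6 = 1, and the invariant factors of ∂_1 are all 1, so H_0 = Z.
  H_1: rank ker ∂_1 − rank ∂_2 = (18 − 6) − 12 = 0, and ∂_2 has invariant factor 2 > 1, so H_1 = Z/2.
  H_2: rank ker ∂_2 − rank ∂_3 = (12 − 12) − 0 = 0, and there is no ∂_3, so H_2 = 0.

(K is a triangulation of the real projective plane RP^2.)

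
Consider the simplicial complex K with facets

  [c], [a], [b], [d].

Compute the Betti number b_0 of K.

b_0 = 4.

Take the total order a < b < c < d on the vertex set. Then K (dimension 0) consists of the simplices:

  0-simplices (4): a, b, c, d

so the chain groups are C_0 ≅ Z^4.

Computing H_k = (kernel of ∂_k) / (image of ∂_{k+1}):

  H_0: rank C_0 − rank ∂_1 = 4 − 0 = 4, and there is no ∂_1, so H_0 ≅ Z^4.

Hence the Betti numbers are b_0 = 4.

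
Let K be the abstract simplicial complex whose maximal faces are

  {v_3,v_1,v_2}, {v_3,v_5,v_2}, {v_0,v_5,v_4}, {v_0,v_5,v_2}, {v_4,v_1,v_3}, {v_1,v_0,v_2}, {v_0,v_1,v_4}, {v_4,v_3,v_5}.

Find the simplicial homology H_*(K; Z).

Order the vertices as v_0 < v_1 < v_2 < v_3 < v_4 < v_5. Listing each simplex with vertices in this order, K has dimension 2 with simplices:

  0-simplices (6): [v_0], [v_1], [v_2], [v_3], [v_4], [v_5]
  1-simplices (12): [v_0,v_1], [v_0,v_2], [v_0,v_4], [v_0,v_5], [v_1,v_2], [v_1,v_3], [v_1,v_4], [v_2,v_3], [v_2,v_5], [v_3,v_4], [v_3,v_5], [v_4,v_5]
  2-simplices (8): [v_0,v_1,v_2], [v_0,v_1,v_4], [v_0,v_2,v_5], [v_0,v_4,v_5], [v_1,v_2,v_3], [v_1,v_3,v_4], [v_2,v_3,v_5], [v_3,v_4,v_5]

giving chain groups C_0 ≅ Z^6, C_1 ≅ Z^12, C_2 ≅ Z^8.

Boundary ∂_1: C_1 → C_0 maps an edge to its endpoints' difference, ∂[p,q] = q − p.
As a 6×12 matrix over Z this has rank 5, with invariant factors (1,1,1,1,1).

The boundary map ∂_2: C_2 → C_1 maps a triangle to the signed sum of its edges. For instance
  ∂[v_3,v_4,v_5] = [v_4,v_5] − [v_3,v_5] + [v_3,v_4],
  ∂[v_1,v_3,v_4] = [v_3,v_4] − [v_1,v_4] + [v_1,v_3].
The 12×8 boundary matrix has rank 7 and Smith normal form diag(1,1,1,1,1,1,1).

Computing H_k = (kernel of ∂_k) / (image of ∂_{k+1}):

  H_0: rank C_0 − rank ∂_1 = 6 − 5 = 1, and the invariant factors of ∂_1 are all 1, so H_0 ≅ Z.
  H_1: rank ker ∂_1 − rank ∂_2 = (12 − 5) − 7 = 0, and the invariant factors of ∂_2 are all 1, so H_1 ≅ 0.
  H_2: rank ker ∂_2 − rank ∂_3 = (8 − 7) − 0 = 1, and there is no ∂_3, so H_2 ≅ Z.

(K is a triangulation of the 2-sphere S^2.)

H_0 ≅ Z,  H_1 = 0,  H_2 ≅ Z.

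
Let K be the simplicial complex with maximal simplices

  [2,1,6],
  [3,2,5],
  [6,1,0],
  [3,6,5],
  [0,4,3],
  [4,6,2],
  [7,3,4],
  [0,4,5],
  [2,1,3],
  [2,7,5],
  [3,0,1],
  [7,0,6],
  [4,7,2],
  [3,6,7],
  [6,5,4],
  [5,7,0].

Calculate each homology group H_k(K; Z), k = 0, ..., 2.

H_0 = Z,  H_1 = Z^2,  H_2 = Z.

Take the total order 0 < 1 < 2 < 3 < 4 < 5 < 6 < 7 on the vertex set. Then K (dimension 2) consists of the simplices:

  0-simplices (8): [0], [1], [2], [3], [4], [5], [6], [7]
  1-simplices (24): (24 of them)
  2-simplices (16): [0,1,3], [0,1,6], [0,3,4], [0,4,5], [0,5,7], [0,6,7], [1,2,3], [1,2,6], [2,3,5], [2,4,6], [2,4,7], [2,5,7], [3,4,7], [3,5,6], [3,6,7], [4,5,6]

Hence C_0 ≅ Z^8, C_1 ≅ Z^24, C_2 ≅ Z^16.

∂_1: C_1 → C_0 maps an edge to its endpoints' difference, ∂[p,q] = q − p. For instance
  ∂[0,6] = [6] − [0].
The resulting 8×24 matrix has rank 7, and its Smith normal form has invariant factors (1,1,1,1,1,1,1).

Boundary ∂_2: C_2 → C_1 maps a triangle to the signed sum of its edges. For instance
  ∂[3,5,6] = [5,6] − [3,6] + [3,5],
  ∂[0,3,4] = [3,4] − [0,4] + [0,3].
The 24×16 boundary matrix has rank 15 and Smith normal form diag(1,1,1,1,1,1,1,1,1,1,1,1,1,1,1).

Computing H_k = (kernel of ∂_k) / (image of ∂_{k+1}):

  H_0: rank C_0 − rank ∂_1 = 8 − 7 = 1, and the invariant factors of ∂_1 are all 1, so H_0 ≅ Z.
  H_1: rank ker ∂_1 − rank ∂_2 = (24 − 7) − 15 = 2, and the invariant factors of ∂_2 are all 1, so H_1 ≅ Z^2.
  H_2: rank ker ∂_2 − rank ∂_3 = (16 − 15) − 0 = 1, and there is no ∂_3, so H_2 ≅ Z.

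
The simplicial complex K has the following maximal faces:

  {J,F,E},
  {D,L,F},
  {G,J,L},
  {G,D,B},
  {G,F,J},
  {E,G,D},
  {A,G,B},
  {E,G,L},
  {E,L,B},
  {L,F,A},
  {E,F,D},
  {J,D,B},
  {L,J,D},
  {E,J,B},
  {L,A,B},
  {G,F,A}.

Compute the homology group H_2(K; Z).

H_2 ≅ Z.

K has 8 vertices, 24 edges, 16 triangles.
rank ∂_2 = 15, rank ∂_3 = 0 ⇒ b_2 = 16 − 15 − 0 = 1. So H_2 ≅ Z.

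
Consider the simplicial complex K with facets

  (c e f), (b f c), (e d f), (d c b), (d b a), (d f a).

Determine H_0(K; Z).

Fix the vertex order a < b < c < d < e < f and write every simplex with vertices in increasing order. Then dim K = 2 and the simplices of K are:

  0-simplices (6): a, b, c, d, e, f
  1-simplices (12): ab, ad, af, bc, bd, bf, cd, ce, cf, de, df, ef
  2-simplices (6): abd, adf, bcd, bcf, cef, def

Hence C_0 ≅ Z^6, C_1 ≅ Z^12, C_2 ≅ Z^6.

Boundary ∂_1: C_1 → C_0 sends each edge [p,q] (with p < q) to q − p. For instance
  ∂af = f − a.
As a 6×12 matrix over Z this has rank 5, with invariant factors (1,1,1,1,1).

∂_2: C_2 → C_1 acts by ∂[p,q,r] = [q,r] − [p,r] + [p,q]. For instance
  ∂abd = bd − ad + ab,
  ∂bcf = cf − bf + bc.
The 12×6 boundary matrix has rank 6 and Smith normal form diag(1,1,1,1,1,1).

From H_k ≅ ker(∂_k) / im(∂_{k+1}) we obtain:

  H_0: rank C_0 − rank ∂_1 = 6 − 5 = 1, and the invariant factors of ∂_1 are all 1, so H_0 ≅ Z.

H_0 ≅ Z.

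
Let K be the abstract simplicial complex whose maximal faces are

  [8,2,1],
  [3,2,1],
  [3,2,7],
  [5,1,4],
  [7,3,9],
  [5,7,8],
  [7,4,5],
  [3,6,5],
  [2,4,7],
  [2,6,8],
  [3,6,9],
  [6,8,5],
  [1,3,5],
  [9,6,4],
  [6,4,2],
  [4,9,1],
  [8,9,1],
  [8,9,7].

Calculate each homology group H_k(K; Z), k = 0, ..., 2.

H_0 ≅ Z,  H_1 ≅ Z^2,  H_2 ≅ Z.

Order the vertices as 1 < 2 < 3 < 4 < 5 < 6 < 7 < 8 < 9. Listing each simplex with vertices in this order, K has dimension 2 with simplices:

  0-simplices (9): [1], [2], [3], [4], [5], [6], [7], [8], [9]
  1-simplices (27): (27 of them)
  2-simplices (18): [1,2,3], [1,2,8], [1,3,5], [1,4,5], [1,4,9], [1,8,9], [2,3,7], [2,4,6], [2,4,7], [2,6,8], [3,5,6], [3,6,9], [3,7,9], [4,5,7], [4,6,9], [5,6,8], [5,7,8], [7,8,9]

giving chain groups C_0 ≅ Z^9, C_1 ≅ Z^27, C_2 ≅ Z^18.

∂_1: C_1 → C_0 sends each edge [p,q] (with p < q) to q − p. For instance
  ∂[7,9] = [9] − [7].
As a 9×27 matrix over Z this has rank 8, with invariant factors (1,1,1,1,1,1,1,1).

The boundary map ∂_2: C_2 → C_1 sends each 2-simplex [p,q,r] to [q,r] − [p,r] + [p,q]. For instance
  ∂[2,3,7] = [3,7] − [2,7] + [2,3],
  ∂[1,4,9] = [4,9] − [1,9] + [1,4].
The 27×18 boundary matrix has rank 17 and Smith normal form diag(1,1,1,1,1,1,1,1,1,1,1,1,1,1,1,1,1).

Reading off H_k = ker ∂_k / im ∂_{k+1}:

  H_0: rank C_0 − rank ∂_1 = 9 − 8 = 1, and the invariant factors of ∂_1 are all 1, so H_0 = Z.
  H_1: rank ker ∂_1 − rank ∂_2 = (27 − 8) − 17 = 2, and the invariant factors of ∂_2 are all 1, so H_1 = Z^2.
  H_2: rank ker ∂_2 − rank ∂_3 = (18 − 17) − 0 = 1, and there is no ∂_3, so H_2 = Z.

(K is a triangulation of the torus T^2.)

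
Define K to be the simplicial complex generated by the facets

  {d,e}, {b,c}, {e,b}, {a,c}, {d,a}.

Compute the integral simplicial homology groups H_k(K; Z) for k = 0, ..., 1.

We work with the vertex ordering a < b < c < d < e. The simplices of K, each written with vertices in increasing order, are:

  0-simplices (5): a, b, c, d, e
  1-simplices (5): ac, ad, bc, be, de

so the chain groups are C_0 ≅ Z^5, C_1 ≅ Z^5.

Boundary ∂_1: C_1 → C_0 sends each edge [p,q] (with p < q) to q − p. For instance
  ∂de = e − d.
The resulting 5×5 matrix has rank 4, and its Smith normal form has invariant factors (1,1,1,1).

Now H_k = ker ∂_k / im ∂_{k+1}, so:

  H_0: rank C_0 − rank ∂_1 = 5 − 4 = 1, and the invariant factors of ∂_1 are all 1, so H_0 = Z.
  H_1: rank ker ∂_1 − rank ∂_2 = (5 − 4) − 0 = 1, and there is no ∂_2, so H_1 = Z.

H_0 ≅ Z,  H_1 ≅ Z.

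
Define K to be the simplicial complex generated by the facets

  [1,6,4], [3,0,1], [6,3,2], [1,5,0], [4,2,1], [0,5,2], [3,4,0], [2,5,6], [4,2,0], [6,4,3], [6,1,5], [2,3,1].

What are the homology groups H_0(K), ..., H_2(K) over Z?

We work with the vertex ordering 0 < 1 < 2 < 3 < 4 < 5 < 6. The simplices of K, each written with vertices in increasing order, are:

  0-simplices (7): [0], [1], [2], [3], [4], [5], [6]
  1-simplices (18): [0,1], [0,2], [0,3], [0,4], [0,5], [1,2], [1,3], [1,4], [1,5], [1,6], [2,3], [2,4], [2,5], [2,6], [3,4], [3,6], [4,6], [5,6]
  2-simplices (12): [0,1,3], [0,1,5], [0,2,4], [0,2,5], [0,3,4], [1,2,3], [1,2,4], [1,4,6], [1,5,6], [2,3,6], [2,5,6], [3,4,6]

so the chain groups are C_0 ≅ Z^7, C_1 ≅ Z^18, C_2 ≅ Z^12.

The boundary map ∂_1: C_1 → C_0 maps an edge to its endpoints' difference, ∂[p,q] = q − p.
The 7×18 boundary matrix has rank 6 and Smith normal form diag(1,1,1,1,1,1).

Boundary ∂_2: C_2 → C_1 sends each 2-simplex [p,q,r] to [q,r] − [p,r] + [p,q]. For instance
  ∂[2,5,6] = [5,6] − [2,6] + [2,5],
  ∂[1,4,6] = [4,6] − [1,6] + [1,4].
The resulting 18×12 matrix has rank 12, and its Smith normal form has invariant factors (1,1,1,1,1,1,1,1,1,1,1,2).

From H_k ≅ ker(∂_k) / im(∂_{k+1}) we obtain:

  H_0: rank C_0 − rank ∂_1 = 7 − 6 = 1, and the invariant factors of ∂_1 are all 1, so H_0 = Z.
  H_1: rank ker ∂_1 − rank ∂_2 = (18 − 6) − 12 = 0, and ∂_2 has invariant factor 2 > 1, so H_1 = Z/2.
  H_2: rank ker ∂_2 − rank ∂_3 = (12 − 12) − 0 = 0, and there is no ∂_3, so H_2 = 0.

H_0 ≅ Z,  H_1 ≅ Z/2,  H_2 = 0.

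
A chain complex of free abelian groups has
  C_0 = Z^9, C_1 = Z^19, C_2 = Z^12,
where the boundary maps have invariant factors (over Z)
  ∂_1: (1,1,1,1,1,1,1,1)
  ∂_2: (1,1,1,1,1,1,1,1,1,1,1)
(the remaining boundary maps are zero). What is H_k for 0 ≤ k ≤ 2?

H_0: b_0 = 9 − 0 − 8 = 1; torsion from ∂_1 factors > 1: none. So H_0 ≅ Z.
H_1: b_1 = 19 − 8 − 11 = 0; torsion from ∂_2 factors > 1: none. So H_1 ≅ 0.
H_2: b_2 = 12 − 11 − 0 = 1; torsion from ∂_3 factors > 1: none. So H_2 ≅ Z.

H_0 ≅ Z,  H_1 = 0,  H_2 ≅ Z.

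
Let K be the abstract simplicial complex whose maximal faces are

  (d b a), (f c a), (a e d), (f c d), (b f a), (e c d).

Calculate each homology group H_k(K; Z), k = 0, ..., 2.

H_0 ≅ Z,  H_1 ≅ Z,  H_2 = 0.

We work with the vertex ordering a < b < c < d < e < f. The simplices of K, each written with vertices in increasing order, are:

  0-simplices (6): a, b, c, d, e, f
  1-simplices (12): ab, ac, ad, ae, af, bd, bf, cd, ce, cf, de, df
  2-simplices (6): abd, abf, acf, ade, cde, cdf

so the chain groups are C_0 ≅ Z^6, C_1 ≅ Z^12, C_2 ≅ Z^6.

The boundary map ∂_1: C_1 → C_0 maps an edge to its endpoints' difference, ∂[p,q] = q − p.
The resulting 6×12 matrix has rank 5, and its Smith normal form has invariant factors (1,1,1,1,1).

The boundary map ∂_2: C_2 → C_1 maps a triangle to the signed sum of its edges. For instance
  ∂acf = cf − af + ac,
  ∂cdf = df − cf + cd.
The 12×6 boundary matrix has rank 6 and Smith normal form diag(1,1,1,1,1,1).

Now H_k = ker ∂_k / im ∂_{k+1}, so:

  H_0: rank C_0 − rank ∂_1 = 6 − 5 = 1, and the invariant factors of ∂_1 are all 1, so H_0 = Z.
  H_1: rank ker ∂_1 − rank ∂_2 = (12 − 5) − 6 = 1, and the invariant factors of ∂_2 are all 1, so H_1 = Z.
  H_2: rank ker ∂_2 − rank ∂_3 = (6 − 6) − 0 = 0, and there is no ∂_3, so H_2 = 0.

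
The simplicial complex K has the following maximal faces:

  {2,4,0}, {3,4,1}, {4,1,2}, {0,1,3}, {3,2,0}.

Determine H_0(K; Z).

H_0 = Z.

We work with the vertex ordering 0 < 1 < 2 < 3 < 4. The simplices of K, each written with vertices in increasing order, are:

  0-simplices (5): [0], [1], [2], [3], [4]
  1-simplices (10): [0,1], [0,2], [0,3], [0,4], [1,2], [1,3], [1,4], [2,3], [2,4], [3,4]
  2-simplices (5): [0,1,3], [0,2,3], [0,2,4], [1,2,4], [1,3,4]

giving chain groups C_0 ≅ Z^5, C_1 ≅ Z^10, C_2 ≅ Z^5.

Boundary ∂_1: C_1 → C_0 is given by ∂[p,q] = [q] − [p].
The 5×10 boundary matrix has rank 4 and Smith normal form diag(1,1,1,1).

The boundary map ∂_2: C_2 → C_1 maps a triangle to the signed sum of its edges. For instance
  ∂[1,3,4] = [3,4] − [1,4] + [1,3],
  ∂[0,1,3] = [1,3] − [0,3] + [0,1].
As a 10×5 matrix over Z this has rank 5, with invariant factors (1,1,1,1,1).

Computing H_k = (kernel of ∂_k) / (image of ∂_{k+1}):

  H_0: rank C_0 − rank ∂_1 = 5 − 4 = 1, and the invariant factors of ∂_1 are all 1, so H_0 ≅ Z.

(K is a triangulation of the Möbius band.)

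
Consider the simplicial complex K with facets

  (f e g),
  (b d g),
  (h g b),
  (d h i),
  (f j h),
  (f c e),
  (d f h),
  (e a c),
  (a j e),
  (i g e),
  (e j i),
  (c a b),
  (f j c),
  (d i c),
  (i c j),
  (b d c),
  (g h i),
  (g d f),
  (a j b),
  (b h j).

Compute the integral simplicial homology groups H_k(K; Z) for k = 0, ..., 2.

H_0 ≅ Z,  H_1 ≅ Z ⊕ Z/2,  H_2 = 0.

Order the vertices as a < b < c < d < e < f < g < h < i < j. Listing each simplex with vertices in this order, K has dimension 2 with simplices:

  0-simplices (10): a, b, c, d, e, f, g, h, i, j
  1-simplices (30): ab, ac, ae, aj, bc, bd, bg, bh, bj, cd, ce, cf, ci, cj, df, dg, dh, di, ef, eg, ei, ej, fg, fh, fj, gh, gi, hi, hj, ij
  2-simplices (20): abc, abj, ace, aej, bcd, bdg, bgh, bhj, cdi, cef, cfj, cij, dfg, dfh, dhi, efg, egi, eij, fhj, ghi

so the chain groups are C_0 ≅ Z^10, C_1 ≅ Z^30, C_2 ≅ Z^20.

Boundary ∂_1: C_1 → C_0 is given by ∂[p,q] = [q] − [p]. For instance
  ∂bg = g − b.
The resulting 10×30 matrix has rank 9, and its Smith normal form has invariant factors (1,1,1,1,1,1,1,1,1).

The boundary map ∂_2: C_2 → C_1 maps a triangle to the signed sum of its edges. For instance
  ∂cef = ef − cf + ce,
  ∂ace = ce − ae + ac.
The 30×20 boundary matrix has rank 20 and Smith normal form diag(1,1,1,1,1,1,1,1,1,1,1,1,1,1,1,1,1,1,1,2).

From H_k ≅ ker(∂_k) / im(∂_{k+1}) we obtain:

  H_0: rank C_0 − rank ∂_1 = 10 − 9 = 1, and the invariant factors of ∂_1 are all 1, so H_0 ≅ Z.
  H_1: rank ker ∂_1 − rank ∂_2 = (30 − 9) − 20 = 1, and ∂_2 has invariant factor 2 > 1, so H_1 ≅ Z ⊕ Z/2.
  H_2: rank ker ∂_2 − rank ∂_3 = (20 − 20) − 0 = 0, and there is no ∂_3, so H_2 ≅ 0.

(K is a triangulation of the Klein bottle.)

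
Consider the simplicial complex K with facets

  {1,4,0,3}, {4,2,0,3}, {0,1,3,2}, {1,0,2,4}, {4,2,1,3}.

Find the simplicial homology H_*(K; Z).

K has 5 vertices, 10 edges, 10 triangles, 5 3-simplices.
rank ∂_0 = 0, rank ∂_1 = 4 ⇒ b_0 = 5 − 0 − 4 = 1; all invariant factors of ∂_1 are 1 so no torsion. So H_0 = Z.
rank ∂_1 = 4, rank ∂_2 = 6 ⇒ b_1 = 10 − 4 − 6 = 0; all invariant factors of ∂_2 are 1 so no torsion. So H_1 = 0.
rank ∂_2 = 6, rank ∂_3 = 4 ⇒ b_2 = 10 − 6 − 4 = 0; all invariant factors of ∂_3 are 1 so no torsion. So H_2 = 0.
rank ∂_3 = 4, rank ∂_4 = 0 ⇒ b_3 = 5 − 4 − 0 = 1. So H_3 = Z.

H_0 ≅ Z,  H_1 = 0,  H_2 = 0,  H_3 ≅ Z.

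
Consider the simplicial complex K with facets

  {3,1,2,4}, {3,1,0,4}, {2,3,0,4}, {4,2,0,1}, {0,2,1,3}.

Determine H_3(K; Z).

H_3 ≅ Z.

Order the vertices as 0 < 1 < 2 < 3 < 4. Listing each simplex with vertices in this order, K has dimension 3 with simplices:

  0-simplices (5): [0], [1], [2], [3], [4]
  1-simplices (10): [0,1], [0,2], [0,3], [0,4], [1,2], [1,3], [1,4], [2,3], [2,4], [3,4]
  2-simplices (10): [0,1,2], [0,1,3], [0,1,4], [0,2,3], [0,2,4], [0,3,4], [1,2,3], [1,2,4], [1,3,4], [2,3,4]
  3-simplices (5): [0,1,2,3], [0,1,2,4], [0,1,3,4], [0,2,3,4], [1,2,3,4]

Hence C_0 ≅ Z^5, C_1 ≅ Z^10, C_2 ≅ Z^10, C_3 ≅ Z^5.

The boundary map ∂_1: C_1 → C_0 sends each edge [p,q] (with p < q) to q − p. For instance
  ∂[3,4] = [4] − [3].
This gives a 5×10 integer matrix of rank 4; reducing to Smith normal form yields diagonal entries (1,1,1,1).

The boundary map ∂_2: C_2 → C_1 acts by ∂[p,q,r] = [q,r] − [p,r] + [p,q]. For instance
  ∂[0,3,4] = [3,4] − [0,4] + [0,3],
  ∂[0,1,3] = [1,3] − [0,3] + [0,1].
As a 10×10 matrix over Z this has rank 6, with invariant factors (1,1,1,1,1,1).

∂_3: C_3 → C_2 sends each 3-simplex σ to the alternating sum Σ_i (−1)^i (σ with its i-th vertex removed). For instance
  ∂[0,1,3,4] = [1,3,4] − [0,3,4] + [0,1,4] − [0,1,3],
  ∂[0,1,2,3] = [1,2,3] − [0,2,3] + [0,1,3] − [0,1,2].
The 10×5 boundary matrix has rank 4 and Smith normal form diag(1,1,1,1).

Now H_k = ker ∂_k / im ∂_{k+1}, so:

  H_3: rank ker ∂_3 − rank ∂_4 = (5 − 4) − 0 = 1, and there is no ∂_4, so H_3 ≅ Z.

(K is a triangulation of the 3-sphere S^3.)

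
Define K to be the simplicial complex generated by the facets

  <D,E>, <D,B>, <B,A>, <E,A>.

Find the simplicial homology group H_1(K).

Order the vertices as A < B < D < E. Listing each simplex with vertices in this order, K has dimension 1 with simplices:

  0-simplices (4): A, B, D, E
  1-simplices (4): AB, AE, BD, DE

giving chain groups C_0 ≅ Z^4, C_1 ≅ Z^4.

Boundary ∂_1: C_1 → C_0 sends each edge [p,q] (with p < q) to q − p. For instance
  ∂BD = D − B.
The resulting 4×4 matrix has rank 3, and its Smith normal form has invariant factors (1,1,1).

Reading off H_k = ker ∂_k / im ∂_{k+1}:

  H_1: rank ker ∂_1 − rank ∂_2 = (4 − 3) − 0 = 1, and there is no ∂_2, so H_1 = Z.

H_1 ≅ Z.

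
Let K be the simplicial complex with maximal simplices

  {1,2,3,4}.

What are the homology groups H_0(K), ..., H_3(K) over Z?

Fix the vertex order 1 < 2 < 3 < 4 and write every simplex with vertices in increasing order. Then dim K = 3 and the simplices of K are:

  0-simplices (4): [1], [2], [3], [4]
  1-simplices (6): [1,2], [1,3], [1,4], [2,3], [2,4], [3,4]
  2-simplices (4): [1,2,3], [1,2,4], [1,3,4], [2,3,4]
  3-simplices (1): [1,2,3,4]

Hence C_0 ≅ Z^4, C_1 ≅ Z^6, C_2 ≅ Z^4, C_3 ≅ Z^1.

The boundary map ∂_1: C_1 → C_0 is given by ∂[p,q] = [q] − [p].
The resulting 4×6 matrix has rank 3, and its Smith normal form has invariant factors (1,1,1).

The boundary map ∂_2: C_2 → C_1 acts by ∂[p,q,r] = [q,r] − [p,r] + [p,q]. For instance
  ∂[1,3,4] = [3,4] − [1,4] + [1,3],
  ∂[1,2,3] = [2,3] − [1,3] + [1,2].
The 6×4 boundary matrix has rank 3 and Smith normal form diag(1,1,1).

∂_3: C_3 → C_2 sends each 3-simplex σ to the alternating sum Σ_i (−1)^i (σ with its i-th vertex removed). For instance
  ∂[1,2,3,4] = [2,3,4] − [1,3,4] + [1,2,4] − [1,2,3].
The resulting 4×1 matrix has rank 1, and its Smith normal form has invariant factors (1).

From H_k ≅ ker(∂_k) / im(∂_{k+1}) we obtain:

  H_0: rank C_0 − rank ∂_1 = 4 − 3 = 1, and the invariant factors of ∂_1 are all 1, so H_0 = Z.
  H_1: rank ker ∂_1 − rank ∂_2 = (6 − 3) − 3 = 0, and the invariant factors of ∂_2 are all 1, so H_1 = 0.
  H_2: rank ker ∂_2 − rank ∂_3 = (4 − 3) − 1 = 0, and the invariant factors of ∂_3 are all 1, so H_2 = 0.
  H_3: rank ker ∂_3 − rank ∂_4 = (1 − 1) − 0 = 0, and there is no ∂_4, so H_3 = 0.

As a check, the Euler characteristic is 4 − 6 + 4 − 1 = 1, which agrees with 1 − 0 + 0 − 0 = 1.

H_0 = Z,  H_1 = 0,  H_2 = 0,  H_3 = 0.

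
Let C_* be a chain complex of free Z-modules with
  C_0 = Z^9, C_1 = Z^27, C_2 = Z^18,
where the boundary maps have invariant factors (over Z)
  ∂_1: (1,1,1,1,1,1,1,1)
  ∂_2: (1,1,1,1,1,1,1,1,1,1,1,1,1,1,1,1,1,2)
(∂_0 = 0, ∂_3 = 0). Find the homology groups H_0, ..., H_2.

H_0: b_0 = 9 − 0 − 8 = 1; torsion from ∂_1 factors > 1: none. So H_0 ≅ Z.
H_1: b_1 = 27 − 8 − 18 = 1; torsion from ∂_2 factors > 1: [2]. So H_1 ≅ Z ⊕ Z/2.
H_2: b_2 = 18 − 18 − 0 = 0; torsion from ∂_3 factors > 1: none. So H_2 ≅ 0.

H_0 ≅ Z,  H_1 ≅ Z ⊕ Z/2,  H_2 = 0.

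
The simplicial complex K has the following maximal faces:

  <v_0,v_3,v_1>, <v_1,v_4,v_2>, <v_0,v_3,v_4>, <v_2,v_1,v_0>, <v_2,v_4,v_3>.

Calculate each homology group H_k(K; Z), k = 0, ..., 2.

Fix the vertex order v_0 < v_1 < v_2 < v_3 < v_4 and write every simplex with vertices in increasing order. Then dim K = 2 and the simplices of K are:

  0-simplices (5): [v_0], [v_1], [v_2], [v_3], [v_4]
  1-simplices (10): [v_0,v_1], [v_0,v_2], [v_0,v_3], [v_0,v_4], [v_1,v_2], [v_1,v_3], [v_1,v_4], [v_2,v_3], [v_2,v_4], [v_3,v_4]
  2-simplices (5): [v_0,v_1,v_2], [v_0,v_1,v_3], [v_0,v_3,v_4], [v_1,v_2,v_4], [v_2,v_3,v_4]

Hence C_0 ≅ Z^5, C_1 ≅ Z^10, C_2 ≅ Z^5.

∂_1: C_1 → C_0 is given by ∂[p,q] = [q] − [p]. For instance
  ∂[v_2,v_4] = [v_4] − [v_2].
The resulting 5×10 matrix has rank 4, and its Smith normal form has invariant factors (1,1,1,1).

Boundary ∂_2: C_2 → C_1 sends each 2-simplex [p,q,r] to [q,r] − [p,r] + [p,q]. For instance
  ∂[v_0,v_3,v_4] = [v_3,v_4] − [v_0,v_4] + [v_0,v_3],
  ∂[v_1,v_2,v_4] = [v_2,v_4] − [v_1,v_4] + [v_1,v_2].
The resulting 10×5 matrix has rank 5, and its Smith normal form has invariant factors (1,1,1,1,1).

Computing H_k = (kernel of ∂_k) / (image of ∂_{k+1}):

  H_0: rank C_0 − rank ∂_1 = 5 − 4 = 1, and the invariant factors of ∂_1 are all 1, so H_0 ≅ Z.
  H_1: rank ker ∂_1 − rank ∂_2 = (10 − 4) − 5 = 1, and the invariant factors of ∂_2 are all 1, so H_1 ≅ Z.
  H_2: rank ker ∂_2 − rank ∂_3 = (5 − 5) − 0 = 0, and there is no ∂_3, so H_2 ≅ 0.

H_0 = Z,  H_1 = Z,  H_2 = 0.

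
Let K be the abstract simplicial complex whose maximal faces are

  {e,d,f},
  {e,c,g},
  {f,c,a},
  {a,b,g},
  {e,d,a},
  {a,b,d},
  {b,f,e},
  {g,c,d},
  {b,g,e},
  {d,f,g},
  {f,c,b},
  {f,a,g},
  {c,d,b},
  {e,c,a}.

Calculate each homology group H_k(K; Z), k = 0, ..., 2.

K has 7 vertices, 21 edges, 14 triangles.
rank ∂_0 = 0, rank ∂_1 = 6 ⇒ b_0 = 7 − 0 − 6 = 1; all invariant factors of ∂_1 are 1 so no torsion. So H_0 ≅ Z.
rank ∂_1 = 6, rank ∂_2 = 13 ⇒ b_1 = 21 − 6 − 13 = 2; all invariant factors of ∂_2 are 1 so no torsion. So H_1 ≅ Z^2.
rank ∂_2 = 13, rank ∂_3 = 0 ⇒ b_2 = 14 − 13 − 0 = 1. So H_2 ≅ Z.

H_0 ≅ Z,  H_1 ≅ Z^2,  H_2 ≅ Z.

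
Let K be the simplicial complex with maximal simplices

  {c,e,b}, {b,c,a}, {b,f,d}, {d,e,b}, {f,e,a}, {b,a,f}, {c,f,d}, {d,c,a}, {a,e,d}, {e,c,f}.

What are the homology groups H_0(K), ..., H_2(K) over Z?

H_0 ≅ Z,  H_1 ≅ Z/2Z,  H_2 = 0.

K has 6 vertices, 15 edges, 10 triangles.
rank ∂_0 = 0, rank ∂_1 = 5 ⇒ b_0 = 6 − 0 − 5 = 1; all invariant factors of ∂_1 are 1 so no torsion. So H_0 = Z.
rank ∂_1 = 5, rank ∂_2 = 10 ⇒ b_1 = 15 − 5 − 10 = 0; ∂_2 has invariant factor(s) [2] giving torsion. So H_1 = Z/2Z.
rank ∂_2 = 10, rank ∂_3 = 0 ⇒ b_2 = 10 − 10 − 0 = 0. So H_2 = 0.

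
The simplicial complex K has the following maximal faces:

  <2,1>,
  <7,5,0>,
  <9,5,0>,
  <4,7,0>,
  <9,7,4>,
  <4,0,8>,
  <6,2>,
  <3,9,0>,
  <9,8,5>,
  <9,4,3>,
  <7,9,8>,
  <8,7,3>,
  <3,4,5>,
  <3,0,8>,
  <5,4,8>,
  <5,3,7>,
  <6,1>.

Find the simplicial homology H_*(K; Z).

H_0 = Z^2,  H_1 = Z^3,  H_2 = Z.

Take the total order 0 < 1 < 2 < 3 < 4 < 5 < 6 < 7 < 8 < 9 on the vertex set. Then K (dimension 2) consists of the simplices:

  0-simplices (10): [0], [1], [2], [3], [4], [5], [6], [7], [8], [9]
  1-simplices (24): (24 of them)
  2-simplices (14): [0,3,8], [0,3,9], [0,4,7], [0,4,8], [0,5,7], [0,5,9], [3,4,5], [3,4,9], [3,5,7], [3,7,8], [4,5,8], [4,7,9], [5,8,9], [7,8,9]

giving chain groups C_0 ≅ Z^10, C_1 ≅ Z^24, C_2 ≅ Z^14.

∂_1: C_1 → C_0 sends each edge [p,q] (with p < q) to q − p. For instance
  ∂[8,9] = [9] − [8].
This gives a 10×24 integer matrix of rank 8; reducing to Smith normal form yields diagonal entries (1,1,1,1,1,1,1,1).

∂_2: C_2 → C_1 acts by ∂[p,q,r] = [q,r] − [p,r] + [p,q]. For instance
  ∂[5,8,9] = [8,9] − [5,9] + [5,8],
  ∂[4,7,9] = [7,9] − [4,9] + [4,7].
As a 24×14 matrix over Z this has rank 13, with invariant factors (1,1,1,1,1,1,1,1,1,1,1,1,1).

Computing H_k = (kernel of ∂_k) / (image of ∂_{k+1}):

  H_0: rank C_0 − rank ∂_1 = 10 − 8 = 2, and the invariant factors of ∂_1 are all 1, so H_0 = Z^2.
  H_1: rank ker ∂_1 − rank ∂_2 = (24 − 8) − 13 = 3, and the invariant factors of ∂_2 are all 1, so H_1 = Z^3.
  H_2: rank ker ∂_2 − rank ∂_3 = (14 − 13) − 0 = 1, and there is no ∂_3, so H_2 = Z.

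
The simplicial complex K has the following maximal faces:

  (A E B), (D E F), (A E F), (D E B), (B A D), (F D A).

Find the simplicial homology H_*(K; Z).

We work with the vertex ordering A < B < D < E < F. The simplices of K, each written with vertices in increasing order, are:

  0-simplices (5): A, B, D, E, F
  1-simplices (9): AB, AD, AE, AF, BD, BE, DE, DF, EF
  2-simplices (6): ABD, ABE, ADF, AEF, BDE, DEF

giving chain groups C_0 ≅ Z^5, C_1 ≅ Z^9, C_2 ≅ Z^6.

∂_1: C_1 → C_0 maps an edge to its endpoints' difference, ∂[p,q] = q − p.
The 5×9 boundary matrix has rank 4 and Smith normal form diag(1,1,1,1).

Boundary ∂_2: C_2 → C_1 maps a triangle to the signed sum of its edges. For instance
  ∂AEF = EF − AF + AE,
  ∂ABE = BE − AE + AB.
This gives a 9×6 integer matrix of rank 5; reducing to Smith normal form yields diagonal entries (1,1,1,1,1).

Reading off H_k = ker ∂_k / im ∂_{k+1}:

  H_0: rank C_0 − rank ∂_1 = 5 − 4 = 1, and the invariant factors of ∂_1 are all 1, so H_0 = Z.
  H_1: rank ker ∂_1 − rank ∂_2 = (9 − 4) − 5 = 0, and the invariant factors of ∂_2 are all 1, so H_1 = 0.
  H_2: rank ker ∂_2 − rank ∂_3 = (6 − 5) − 0 = 1, and there is no ∂_3, so H_2 = Z.

As a check, the Euler characteristic is 5 − 9 + 6 = 2, which agrees with 1 − 0 + 1 = 2.

H_0 = Z,  H_1 = 0,  H_2 = Z.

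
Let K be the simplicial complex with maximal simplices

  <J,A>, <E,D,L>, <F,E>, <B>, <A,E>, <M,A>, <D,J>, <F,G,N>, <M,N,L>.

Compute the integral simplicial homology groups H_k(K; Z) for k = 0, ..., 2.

Fix the vertex order A < B < D < E < F < G < J < L < M < N and write every simplex with vertices in increasing order. Then dim K = 2 and the simplices of K are:

  0-simplices (10): A, B, D, E, F, G, J, L, M, N
  1-simplices (14): AE, AJ, AM, DE, DJ, DL, EF, EL, FG, FN, GN, LM, LN, MN
  2-simplices (3): DEL, FGN, LMN

giving chain groups C_0 ≅ Z^10, C_1 ≅ Z^14, C_2 ≅ Z^3.

Boundary ∂_1: C_1 → C_0 is given by ∂[p,q] = [q] − [p].
The resulting 10×14 matrix has rank 8, and its Smith normal form has invariant factors (1,1,1,1,1,1,1,1).

The boundary map ∂_2: C_2 → C_1 acts by ∂[p,q,r] = [q,r] − [p,r] + [p,q]. For instance
  ∂DEL = EL − DL + DE,
  ∂FGN = GN − FN + FG.
This gives a 14×3 integer matrix of rank 3; reducing to Smith normal form yields diagonal entries (1,1,1).

From H_k ≅ ker(∂_k) / im(∂_{k+1}) we obtain:

  H_0: rank C_0 − rank ∂_1 = 10 − 8 = 2, and the invariant factors of ∂_1 are all 1, so H_0 ≅ Z^2.
  H_1: rank ker ∂_1 − rank ∂_2 = (14 − 8) − 3 = 3, and the invariant factors of ∂_2 are all 1, so H_1 ≅ Z^3.
  H_2: rank ker ∂_2 − rank ∂_3 = (3 − 3) − 0 = 0, and there is no ∂_3, so H_2 ≅ 0.

As a check, the Euler characteristic is 10 − 14 + 3 = -1, which agrees with 2 − 3 + 0 = -1.

H_0 = Z^2,  H_1 = Z^3,  H_2 = 0.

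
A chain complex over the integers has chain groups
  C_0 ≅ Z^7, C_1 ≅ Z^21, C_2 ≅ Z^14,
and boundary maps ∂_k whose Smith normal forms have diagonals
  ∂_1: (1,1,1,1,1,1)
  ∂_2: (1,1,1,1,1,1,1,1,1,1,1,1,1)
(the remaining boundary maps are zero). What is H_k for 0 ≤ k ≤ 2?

H_0: b_0 = 7 − 0 − 6 = 1; torsion from ∂_1 factors > 1: none. So H_0 = Z.
H_1: b_1 = 21 − 6 − 13 = 2; torsion from ∂_2 factors > 1: none. So H_1 = Z^2.
H_2: b_2 = 14 − 13 − 0 = 1; torsion from ∂_3 factors > 1: none. So H_2 = Z.

H_0 = Z,  H_1 = Z^2,  H_2 = Z.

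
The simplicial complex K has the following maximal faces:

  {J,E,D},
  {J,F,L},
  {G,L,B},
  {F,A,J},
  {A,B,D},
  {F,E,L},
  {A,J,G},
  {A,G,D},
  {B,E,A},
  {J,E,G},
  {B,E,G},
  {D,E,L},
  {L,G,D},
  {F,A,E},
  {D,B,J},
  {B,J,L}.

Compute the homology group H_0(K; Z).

Take the total order A < B < D < E < F < G < J < L on the vertex set. Then K (dimension 2) consists of the simplices:

  0-simplices (8): A, B, D, E, F, G, J, L
  1-simplices (24): AB, AD, AE, AF, AG, AJ, BD, BE, BG, BJ, BL, DE, DG, DJ, DL, EF, EG, EJ, EL, FJ, FL, GJ, GL, JL
  2-simplices (16): ABD, ABE, ADG, AEF, AFJ, AGJ, BDJ, BEG, BGL, BJL, DEJ, DEL, DGL, EFL, EGJ, FJL

so the chain groups are C_0 ≅ Z^8, C_1 ≅ Z^24, C_2 ≅ Z^16.

Boundary ∂_1: C_1 → C_0 maps an edge to its endpoints' difference, ∂[p,q] = q − p. For instance
  ∂DJ = J − D.
As a 8×24 matrix over Z this has rank 7, with invariant factors (1,1,1,1,1,1,1).

∂_2: C_2 → C_1 maps a triangle to the signed sum of its edges. For instance
  ∂DGL = GL − DL + DG,
  ∂FJL = JL − FL + FJ.
This gives a 24×16 integer matrix of rank 15; reducing to Smith normal form yields diagonal entries (1,1,1,1,1,1,1,1,1,1,1,1,1,1,1).

Now H_k = ker ∂_k / im ∂_{k+1}, so:

  H_0: rank C_0 − rank ∂_1 = 8 − 7 = 1, and the invariant factors of ∂_1 are all 1, so H_0 = Z.

H_0 = Z.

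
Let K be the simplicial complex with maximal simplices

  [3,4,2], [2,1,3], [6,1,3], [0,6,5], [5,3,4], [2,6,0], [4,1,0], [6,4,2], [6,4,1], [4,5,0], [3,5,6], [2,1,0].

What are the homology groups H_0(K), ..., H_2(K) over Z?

H_0 ≅ Z,  H_1 ≅ Z/2,  H_2 = 0.

Take the total order 0 < 1 < 2 < 3 < 4 < 5 < 6 on the vertex set. Then K (dimension 2) consists of the simplices:

  0-simplices (7): [0], [1], [2], [3], [4], [5], [6]
  1-simplices (18): [0,1], [0,2], [0,4], [0,5], [0,6], [1,2], [1,3], [1,4], [1,6], [2,3], [2,4], [2,6], [3,4], [3,5], [3,6], [4,5], [4,6], [5,6]
  2-simplices (12): [0,1,2], [0,1,4], [0,2,6], [0,4,5], [0,5,6], [1,2,3], [1,3,6], [1,4,6], [2,3,4], [2,4,6], [3,4,5], [3,5,6]

so the chain groups are C_0 ≅ Z^7, C_1 ≅ Z^18, C_2 ≅ Z^12.

Boundary ∂_1: C_1 → C_0 maps an edge to its endpoints' difference, ∂[p,q] = q − p. For instance
  ∂[1,3] = [3] − [1].
As a 7×18 matrix over Z this has rank 6, with invariant factors (1,1,1,1,1,1).

The boundary map ∂_2: C_2 → C_1 maps a triangle to the signed sum of its edges. For instance
  ∂[0,2,6] = [2,6] − [0,6] + [0,2],
  ∂[1,2,3] = [2,3] − [1,3] + [1,2].
As a 18×12 matrix over Z this has rank 12, with invariant factors (1,1,1,1,1,1,1,1,1,1,1,2).

Now H_k = ker ∂_k / im ∂_{k+1}, so:

  H_0: rank C_0 − rank ∂_1 = 7 − 6 = 1, and the invariant factors of ∂_1 are all 1, so H_0 ≅ Z.
  H_1: rank ker ∂_1 − rank ∂_2 = (18 − 6) − 12 = 0, and ∂_2 has invariant factor 2 > 1, so H_1 ≅ Z/2.
  H_2: rank ker ∂_2 − rank ∂_3 = (12 − 12) − 0 = 0, and there is no ∂_3, so H_2 ≅ 0.

As a check, the Euler characteristic is 7 − 18 + 12 = 1, which agrees with 1 − 0 + 0 = 1.
(K is a triangulation of the real projective plane RP^2.)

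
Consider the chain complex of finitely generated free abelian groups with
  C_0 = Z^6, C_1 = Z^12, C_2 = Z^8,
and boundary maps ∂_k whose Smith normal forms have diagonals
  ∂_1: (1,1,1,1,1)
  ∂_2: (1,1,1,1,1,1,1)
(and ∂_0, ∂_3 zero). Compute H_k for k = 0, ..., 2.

H_0: b_0 = 6 − 0 − 5 = 1; torsion from ∂_1 factors > 1: none. So H_0 ≅ Z.
H_1: b_1 = 12 − 5 − 7 = 0; torsion from ∂_2 factors > 1: none. So H_1 ≅ 0.
H_2: b_2 = 8 − 7 − 0 = 1; torsion from ∂_3 factors > 1: none. So H_2 ≅ Z.

H_0 ≅ Z,  H_1 = 0,  H_2 ≅ Z.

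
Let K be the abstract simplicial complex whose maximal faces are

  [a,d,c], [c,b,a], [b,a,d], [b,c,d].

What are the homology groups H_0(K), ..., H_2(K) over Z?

K has 4 vertices, 6 edges, 4 triangles.
rank ∂_0 = 0, rank ∂_1 = 3 ⇒ b_0 = 4 − 0 − 3 = 1; all invariant factors of ∂_1 are 1 so no torsion. So H_0 = Z.
rank ∂_1 = 3, rank ∂_2 = 3 ⇒ b_1 = 6 − 3 − 3 = 0; all invariant factors of ∂_2 are 1 so no torsion. So H_1 = 0.
rank ∂_2 = 3, rank ∂_3 = 0 ⇒ b_2 = 4 − 3 − 0 = 1. So H_2 = Z.

H_0 = Z,  H_1 = 0,  H_2 = Z.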